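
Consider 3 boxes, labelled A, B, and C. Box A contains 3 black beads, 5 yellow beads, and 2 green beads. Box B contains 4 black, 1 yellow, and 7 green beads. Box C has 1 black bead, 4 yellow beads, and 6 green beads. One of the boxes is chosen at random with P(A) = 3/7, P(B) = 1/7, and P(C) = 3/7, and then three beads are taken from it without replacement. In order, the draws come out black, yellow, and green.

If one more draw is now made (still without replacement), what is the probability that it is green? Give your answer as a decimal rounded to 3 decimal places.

The likelihood of the observed sequence under each hypothesis: P(data | box A) = (3/10)(5/9)(2/8) = 0.041667; P(data | box B) = (4/12)(1/11)(7/10) = 0.021212; P(data | box C) = (1/11)(4/10)(6/9) = 0.024242.
Weighting by the prior gives 3/7 · 0.041667 = 0.017857, 1/7 · 0.021212 = 0.0030303, 3/7 · 0.024242 = 0.01039; summing to 0.031277.
Normalising, the posterior is P(box A | data) = 0.57093, P(box B | data) = 0.096886, P(box C | data) = 0.33218.
So P(green next | data) = Σ P(green next | H) P(H | data) = (1/7)(0.57093) + (2/3)(0.096886) + (5/8)(0.33218) = 0.35377.

0.354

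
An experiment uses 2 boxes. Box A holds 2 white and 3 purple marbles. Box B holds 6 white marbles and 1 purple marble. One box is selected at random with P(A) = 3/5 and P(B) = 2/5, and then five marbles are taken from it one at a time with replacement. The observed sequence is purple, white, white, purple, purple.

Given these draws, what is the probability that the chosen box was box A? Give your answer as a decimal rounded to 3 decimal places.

0.960

The likelihood of the observed sequence under each hypothesis: P(data | box A) = (3/5)(2/5)(2/5)(3/5)(3/5) = 0.03456; P(data | box B) = (1/7)(6/7)(6/7)(1/7)(1/7) = 0.002142.
Weighting by the prior gives 3/5 · 0.03456 = 0.020736, 2/5 · 0.002142 = 0.00085679; these sum to 0.021593.
Therefore the posterior P(box A | data) = (0.020736) / (0.021593) = 0.96032.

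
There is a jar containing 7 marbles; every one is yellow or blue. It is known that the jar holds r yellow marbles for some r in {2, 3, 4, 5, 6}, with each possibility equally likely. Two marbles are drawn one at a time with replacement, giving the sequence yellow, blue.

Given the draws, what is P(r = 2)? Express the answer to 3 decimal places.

Under each hypothesis, the probability of the observed sequence is: P(data | r = 2) = (2/7)(5/7) = 10/49; P(data | r = 3) = (3/7)(4/7) = 12/49; P(data | r = 4) = (4/7)(3/7) = 12/49; P(data | r = 5) = (5/7)(2/7) = 10/49; P(data | r = 6) = (6/7)(1/7) = 6/49.
The prior-weighted likelihoods are 1/5 · 10/49 = 2/49, 1/5 · 12/49 = 12/245, 1/5 · 12/49 = 12/245, 1/5 · 10/49 = 2/49, 1/5 · 6/49 = 6/245; these sum to 10/49.
Hence P(r = 2 | data) = (2/49) / (10/49) = 1/5.

0.200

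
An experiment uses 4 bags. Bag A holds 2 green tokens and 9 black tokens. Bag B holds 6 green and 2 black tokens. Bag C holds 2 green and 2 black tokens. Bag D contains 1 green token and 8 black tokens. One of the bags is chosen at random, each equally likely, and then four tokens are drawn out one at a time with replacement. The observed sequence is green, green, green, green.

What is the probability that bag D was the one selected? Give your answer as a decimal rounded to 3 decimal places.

0.000

The likelihood of the observed sequence under each hypothesis: P(data | bag A) = (2/11)(2/11)(2/11)(2/11) = 0.0010928; P(data | bag B) = (6/8)(6/8)(6/8)(6/8) = 0.31641; P(data | bag C) = (2/4)(2/4)(2/4)(2/4) = 0.0625; P(data | bag D) = (1/9)(1/9)(1/9)(1/9) = 0.00015242.
Multiplying each by its prior: 1/4 · 0.0010928 = 0.00027321, 1/4 · 0.31641 = 0.079102, 1/4 · 0.0625 = 0.015625, 1/4 · 0.00015242 = 3.8104e-05; summing to 0.095038.
So P(bag D | data) = (3.8104e-05) / (0.095038) = 0.00040093.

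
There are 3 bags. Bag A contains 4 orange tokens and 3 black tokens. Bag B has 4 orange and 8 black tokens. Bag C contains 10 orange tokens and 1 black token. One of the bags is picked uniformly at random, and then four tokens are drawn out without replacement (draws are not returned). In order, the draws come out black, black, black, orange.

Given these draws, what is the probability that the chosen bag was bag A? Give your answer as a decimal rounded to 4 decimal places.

For each hypothesis, P(data | H) works out to: P(data | bag A) = (3/7)(2/6)(1/5)(4/4) = 0.028571; P(data | bag B) = (8/12)(7/11)(6/10)(4/9) = 0.11313; P(data | bag C) = (1/11)(0/10) = 0.
Multiplying each by its prior: 1/3 · 0.028571 = 0.0095238, 1/3 · 0.11313 = 0.03771, 1/3 · 0 = 0; these sum to 0.047234.
Hence P(bag A | data) = (0.0095238) / (0.047234) = 0.20163.

0.2016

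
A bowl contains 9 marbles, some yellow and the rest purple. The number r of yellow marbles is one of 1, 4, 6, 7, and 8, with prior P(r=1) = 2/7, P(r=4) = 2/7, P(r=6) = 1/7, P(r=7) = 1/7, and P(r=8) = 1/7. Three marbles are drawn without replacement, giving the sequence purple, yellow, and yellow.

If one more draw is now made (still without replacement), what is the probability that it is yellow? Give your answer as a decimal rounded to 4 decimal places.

0.6457

For each hypothesis, P(data | H) works out to: P(data | r = 1) = (8/9)(1/8)(0/7) = 0; P(data | r = 4) = (5/9)(4/8)(3/7) = 5/42; P(data | r = 6) = (3/9)(6/8)(5/7) = 5/28; P(data | r = 7) = (2/9)(7/8)(6/7) = 1/6; P(data | r = 8) = (1/9)(8/8)(7/7) = 1/9.
Multiplying each by its prior: 2/7 · 0 = 0, 2/7 · 5/42 = 5/147, 1/7 · 5/28 = 5/196, 1/7 · 1/6 = 1/42, 1/7 · 1/9 = 1/63; with total 25/252.
The posterior is then P(r = 1 | data) = 0, P(r = 4 | data) = 12/35, P(r = 6 | data) = 9/35, P(r = 7 | data) = 6/25, P(r = 8 | data) = 4/25.
Averaging over the posterior, P(yellow next | data) = (1/3)(12/35) + (2/3)(9/35) + (5/6)(6/25) + (1)(4/25) = 113/175.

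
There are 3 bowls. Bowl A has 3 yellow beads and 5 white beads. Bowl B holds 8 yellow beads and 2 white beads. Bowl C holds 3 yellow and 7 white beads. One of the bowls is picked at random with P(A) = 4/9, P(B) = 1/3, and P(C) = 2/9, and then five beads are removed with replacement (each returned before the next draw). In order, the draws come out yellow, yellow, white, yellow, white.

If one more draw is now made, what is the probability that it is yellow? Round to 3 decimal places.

0.517

The likelihood of the observed sequence under each hypothesis: P(data | bowl A) = (3/8)(3/8)(5/8)(3/8)(5/8) = 0.020599; P(data | bowl B) = (8/10)(8/10)(2/10)(8/10)(2/10) = 0.02048; P(data | bowl C) = (3/10)(3/10)(7/10)(3/10)(7/10) = 0.01323.
Weighting by the prior gives 4/9 · 0.020599 = 0.0091553, 1/3 · 0.02048 = 0.0068267, 2/9 · 0.01323 = 0.00294; these sum to 0.018922.
Normalising, the posterior is P(bowl A | data) = 0.48384, P(bowl B | data) = 0.36078, P(bowl C | data) = 0.15538.
So P(yellow next | data) = Σ P(yellow next | H) P(H | data) = (3/8)(0.48384) + (4/5)(0.36078) + (3/10)(0.15538) = 0.51668.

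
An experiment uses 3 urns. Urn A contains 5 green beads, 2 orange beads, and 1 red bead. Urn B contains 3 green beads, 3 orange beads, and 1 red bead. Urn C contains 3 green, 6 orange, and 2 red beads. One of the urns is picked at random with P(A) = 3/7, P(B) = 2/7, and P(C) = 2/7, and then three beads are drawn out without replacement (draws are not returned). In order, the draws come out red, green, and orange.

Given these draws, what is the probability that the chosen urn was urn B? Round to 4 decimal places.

0.3460

Under each hypothesis, the probability of the observed sequence is: P(data | urn A) = (1/8)(5/7)(2/6) = 0.029762; P(data | urn B) = (1/7)(3/6)(3/5) = 0.042857; P(data | urn C) = (2/11)(3/10)(6/9) = 0.036364.
Weighting by the prior gives 3/7 · 0.029762 = 0.012755, 2/7 · 0.042857 = 0.012245, 2/7 · 0.036364 = 0.01039; with total 0.03539.
Therefore the posterior P(urn B | data) = (0.012245) / (0.03539) = 0.346.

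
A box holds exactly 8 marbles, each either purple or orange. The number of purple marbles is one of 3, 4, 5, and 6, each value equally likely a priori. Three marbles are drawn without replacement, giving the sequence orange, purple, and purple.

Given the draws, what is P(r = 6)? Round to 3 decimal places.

0.303

The likelihood of the observed sequence under each hypothesis: P(data | r = 3) = (5/8)(3/7)(2/6) = 5/56; P(data | r = 4) = (4/8)(4/7)(3/6) = 1/7; P(data | r = 5) = (3/8)(5/7)(4/6) = 5/28; P(data | r = 6) = (2/8)(6/7)(5/6) = 5/28.
The prior-weighted likelihoods are 1/4 · 5/56 = 5/224, 1/4 · 1/7 = 1/28, 1/4 · 5/28 = 5/112, 1/4 · 5/28 = 5/112; summing to 33/224.
Therefore the posterior P(r = 6 | data) = (5/112) / (33/224) = 10/33.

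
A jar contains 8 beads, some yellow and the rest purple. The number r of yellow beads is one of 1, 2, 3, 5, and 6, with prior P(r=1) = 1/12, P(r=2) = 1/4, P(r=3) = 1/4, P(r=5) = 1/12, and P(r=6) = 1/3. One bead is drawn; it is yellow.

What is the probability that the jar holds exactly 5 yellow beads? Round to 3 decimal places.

0.111

Under each hypothesis, the probability of this draw is: P(data | r = 1) = (1/8) = 1/8; P(data | r = 2) = (2/8) = 1/4; P(data | r = 3) = (3/8) = 3/8; P(data | r = 5) = (5/8) = 5/8; P(data | r = 6) = (6/8) = 3/4.
Weighting by the prior gives 1/12 · 1/8 = 1/96, 1/4 · 1/4 = 1/16, 1/4 · 3/8 = 3/32, 1/12 · 5/8 = 5/96, 1/3 · 3/4 = 1/4; these sum to 15/32.
So P(r = 5 | data) = (5/96) / (15/32) = 1/9.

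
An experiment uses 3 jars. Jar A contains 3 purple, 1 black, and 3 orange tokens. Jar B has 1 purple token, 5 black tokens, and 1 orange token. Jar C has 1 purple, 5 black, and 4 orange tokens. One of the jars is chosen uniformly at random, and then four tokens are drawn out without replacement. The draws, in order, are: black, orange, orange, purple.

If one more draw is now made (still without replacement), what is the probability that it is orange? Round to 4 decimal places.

Compute the likelihood of the observed sequence for each case: P(data | jar A) = (1/7)(3/6)(2/5)(3/4) = 3/140; P(data | jar B) = (5/7)(1/6)(0/5) = 0; P(data | jar C) = (5/10)(4/9)(3/8)(1/7) = 1/84.
Weighting by the prior gives 1/3 · 3/140 = 1/140, 1/3 · 0 = 0, 1/3 · 1/84 = 1/252; summing to 1/90.
The posterior is then P(jar A | data) = 9/14, P(jar B | data) = 0, P(jar C | data) = 5/14.
Averaging over the posterior, P(orange next | data) = (1/3)(9/14) + (1/3)(5/14) = 1/3.

0.3333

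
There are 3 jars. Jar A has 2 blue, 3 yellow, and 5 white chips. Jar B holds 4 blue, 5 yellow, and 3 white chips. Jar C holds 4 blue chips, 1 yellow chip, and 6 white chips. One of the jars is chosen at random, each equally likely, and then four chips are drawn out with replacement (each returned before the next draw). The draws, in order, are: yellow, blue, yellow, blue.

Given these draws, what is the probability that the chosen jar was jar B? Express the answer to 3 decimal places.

0.804

Compute the likelihood of the observed sequence for each case: P(data | jar A) = (3/10)(2/10)(3/10)(2/10) = 0.0036; P(data | jar B) = (5/12)(4/12)(5/12)(4/12) = 0.01929; P(data | jar C) = (1/11)(4/11)(1/11)(4/11) = 0.0010928.
Weighting by the prior gives 1/3 · 0.0036 = 0.0012, 1/3 · 0.01929 = 0.00643, 1/3 · 0.0010928 = 0.00036427; these sum to 0.0079943.
So P(jar B | data) = (0.00643) / (0.0079943) = 0.80433.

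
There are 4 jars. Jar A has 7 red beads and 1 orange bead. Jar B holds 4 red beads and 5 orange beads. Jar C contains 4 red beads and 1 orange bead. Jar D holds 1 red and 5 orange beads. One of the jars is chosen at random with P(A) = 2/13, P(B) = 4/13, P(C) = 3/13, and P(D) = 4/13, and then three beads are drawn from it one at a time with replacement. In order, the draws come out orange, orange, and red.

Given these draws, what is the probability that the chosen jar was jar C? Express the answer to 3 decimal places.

0.085

Compute the likelihood of the observed sequence for each case: P(data | jar A) = (1/8)(1/8)(7/8) = 0.013672; P(data | jar B) = (5/9)(5/9)(4/9) = 0.13717; P(data | jar C) = (1/5)(1/5)(4/5) = 0.032; P(data | jar D) = (5/6)(5/6)(1/6) = 0.11574.
The prior-weighted likelihoods are 2/13 · 0.013672 = 0.0021034, 4/13 · 0.13717 = 0.042207, 3/13 · 0.032 = 0.0073846, 4/13 · 0.11574 = 0.035613; these sum to 0.087308.
Therefore the posterior P(jar C | data) = (0.0073846) / (0.087308) = 0.084581.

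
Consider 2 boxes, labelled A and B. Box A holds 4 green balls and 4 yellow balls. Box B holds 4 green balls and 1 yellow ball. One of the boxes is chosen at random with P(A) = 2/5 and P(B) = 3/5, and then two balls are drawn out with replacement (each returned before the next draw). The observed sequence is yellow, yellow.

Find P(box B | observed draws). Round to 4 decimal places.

0.1935

Under each hypothesis, the probability of the observed sequence is: P(data | box A) = (4/8)(4/8) = 1/4; P(data | box B) = (1/5)(1/5) = 1/25.
The prior-weighted likelihoods are 2/5 · 1/4 = 1/10, 3/5 · 1/25 = 3/125; these sum to 31/250.
So P(box B | data) = (3/125) / (31/250) = 6/31.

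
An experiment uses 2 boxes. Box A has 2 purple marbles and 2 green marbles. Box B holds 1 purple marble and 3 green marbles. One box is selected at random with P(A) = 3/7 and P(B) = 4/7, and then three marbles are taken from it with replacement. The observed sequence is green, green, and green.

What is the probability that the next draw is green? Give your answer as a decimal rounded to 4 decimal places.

0.7045

The likelihood of the observed sequence under each hypothesis: P(data | box A) = (2/4)(2/4)(2/4) = 1/8; P(data | box B) = (3/4)(3/4)(3/4) = 27/64.
Weighting by the prior gives 3/7 · 1/8 = 3/56, 4/7 · 27/64 = 27/112; with total 33/112.
The posterior is then P(box A | data) = 2/11, P(box B | data) = 9/11.
The predictive probability is P(green next | data) = (1/2)(2/11) + (3/4)(9/11) = 31/44.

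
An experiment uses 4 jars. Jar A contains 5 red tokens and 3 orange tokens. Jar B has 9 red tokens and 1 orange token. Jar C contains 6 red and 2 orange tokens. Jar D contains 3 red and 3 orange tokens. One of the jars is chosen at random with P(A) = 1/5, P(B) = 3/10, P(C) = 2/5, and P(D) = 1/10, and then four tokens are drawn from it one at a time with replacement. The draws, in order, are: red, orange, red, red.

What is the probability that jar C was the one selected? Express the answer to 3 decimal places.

Under each hypothesis, the probability of the observed sequence is: P(data | jar A) = (5/8)(3/8)(5/8)(5/8) = 0.091553; P(data | jar B) = (9/10)(1/10)(9/10)(9/10) = 0.0729; P(data | jar C) = (6/8)(2/8)(6/8)(6/8) = 0.10547; P(data | jar D) = (3/6)(3/6)(3/6)(3/6) = 0.0625.
Weighting by the prior gives 1/5 · 0.091553 = 0.018311, 3/10 · 0.0729 = 0.02187, 2/5 · 0.10547 = 0.042188, 1/10 · 0.0625 = 0.00625; these sum to 0.088618.
By Bayes' rule, P(jar C | data) = (0.042188) / (0.088618) = 0.47606.

0.476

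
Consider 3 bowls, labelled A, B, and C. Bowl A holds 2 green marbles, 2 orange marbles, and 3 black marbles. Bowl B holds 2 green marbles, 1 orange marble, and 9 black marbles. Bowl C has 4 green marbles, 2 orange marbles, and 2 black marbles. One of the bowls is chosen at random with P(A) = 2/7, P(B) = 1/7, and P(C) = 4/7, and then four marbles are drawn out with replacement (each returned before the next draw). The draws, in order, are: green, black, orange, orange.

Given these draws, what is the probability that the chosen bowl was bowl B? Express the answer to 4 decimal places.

0.0167

For each hypothesis, P(data | H) works out to: P(data | bowl A) = (2/7)(3/7)(2/7)(2/7) = 0.0099958; P(data | bowl B) = (2/12)(9/12)(1/12)(1/12) = 0.00086806; P(data | bowl C) = (4/8)(2/8)(2/8)(2/8) = 0.0078125.
The prior-weighted likelihoods are 2/7 · 0.0099958 = 0.002856, 1/7 · 0.00086806 = 0.00012401, 4/7 · 0.0078125 = 0.0044643; with total 0.0074442.
So P(bowl B | data) = (0.00012401) / (0.0074442) = 0.016658.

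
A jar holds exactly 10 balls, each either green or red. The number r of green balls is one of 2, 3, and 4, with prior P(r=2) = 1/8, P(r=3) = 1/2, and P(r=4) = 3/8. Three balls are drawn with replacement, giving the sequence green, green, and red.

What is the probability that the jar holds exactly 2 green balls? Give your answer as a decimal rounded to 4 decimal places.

0.0559

For each hypothesis, P(data | H) works out to: P(data | r = 2) = (2/10)(2/10)(8/10) = 0.032; P(data | r = 3) = (3/10)(3/10)(7/10) = 0.063; P(data | r = 4) = (4/10)(4/10)(6/10) = 0.096.
The prior-weighted likelihoods are 1/8 · 0.032 = 0.004, 1/2 · 0.063 = 0.0315, 3/8 · 0.096 = 0.036; these sum to 0.0715.
Hence P(r = 2 | data) = (0.004) / (0.0715) = 0.055944.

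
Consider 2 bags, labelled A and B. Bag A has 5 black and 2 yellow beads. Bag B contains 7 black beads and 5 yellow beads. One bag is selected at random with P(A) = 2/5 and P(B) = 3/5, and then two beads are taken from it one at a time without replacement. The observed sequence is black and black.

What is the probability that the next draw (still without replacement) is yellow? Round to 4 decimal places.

The likelihood of the observed sequence under each hypothesis: P(data | bag A) = (5/7)(4/6) = 0.47619; P(data | bag B) = (7/12)(6/11) = 0.31818.
Weighting by the prior gives 2/5 · 0.47619 = 0.19048, 3/5 · 0.31818 = 0.19091; with total 0.38139.
Dividing through by the total gives posterior P(bag A | data) = 0.49943, P(bag B | data) = 0.50057.
So P(yellow next | data) = Σ P(yellow next | H) P(H | data) = (2/5)(0.49943) + (1/2)(0.50057) = 0.45006.

0.4501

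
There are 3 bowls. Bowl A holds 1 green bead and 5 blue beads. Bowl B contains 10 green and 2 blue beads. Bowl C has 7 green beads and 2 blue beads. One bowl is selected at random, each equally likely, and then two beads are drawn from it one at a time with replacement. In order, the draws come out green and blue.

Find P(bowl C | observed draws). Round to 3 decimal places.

0.384

Under each hypothesis, the probability of the observed sequence is: P(data | bowl A) = (1/6)(5/6) = 5/36; P(data | bowl B) = (10/12)(2/12) = 5/36; P(data | bowl C) = (7/9)(2/9) = 14/81.
The prior-weighted likelihoods are 1/3 · 5/36 = 5/108, 1/3 · 5/36 = 5/108, 1/3 · 14/81 = 14/243; with total 73/486.
So P(bowl C | data) = (14/243) / (73/486) = 28/73.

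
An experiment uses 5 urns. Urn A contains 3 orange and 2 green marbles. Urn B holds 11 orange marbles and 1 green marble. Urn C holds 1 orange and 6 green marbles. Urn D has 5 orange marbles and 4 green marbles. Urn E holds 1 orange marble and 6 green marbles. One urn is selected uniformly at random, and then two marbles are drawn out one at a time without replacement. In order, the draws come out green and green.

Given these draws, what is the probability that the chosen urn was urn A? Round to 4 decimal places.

0.0590

Under each hypothesis, the probability of the observed sequence is: P(data | urn A) = (2/5)(1/4) = 1/10; P(data | urn B) = (1/12)(0/11) = 0; P(data | urn C) = (6/7)(5/6) = 5/7; P(data | urn D) = (4/9)(3/8) = 1/6; P(data | urn E) = (6/7)(5/6) = 5/7.
Weighting by the prior gives 1/5 · 1/10 = 1/50, 1/5 · 0 = 0, 1/5 · 5/7 = 1/7, 1/5 · 1/6 = 1/30, 1/5 · 5/7 = 1/7; these sum to 178/525.
So P(urn A | data) = (1/50) / (178/525) = 21/356.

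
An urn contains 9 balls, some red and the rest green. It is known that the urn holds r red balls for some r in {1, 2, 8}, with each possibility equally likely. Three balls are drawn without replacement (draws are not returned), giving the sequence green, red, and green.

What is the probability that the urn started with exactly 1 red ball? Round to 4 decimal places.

Under each hypothesis, the probability of the observed sequence is: P(data | r = 1) = (8/9)(1/8)(7/7) = 1/9; P(data | r = 2) = (7/9)(2/8)(6/7) = 1/6; P(data | r = 8) = (1/9)(8/8)(0/7) = 0.
The prior-weighted likelihoods are 1/3 · 1/9 = 1/27, 1/3 · 1/6 = 1/18, 1/3 · 0 = 0; with total 5/54.
Therefore the posterior P(r = 1 | data) = (1/27) / (5/54) = 2/5.

0.4000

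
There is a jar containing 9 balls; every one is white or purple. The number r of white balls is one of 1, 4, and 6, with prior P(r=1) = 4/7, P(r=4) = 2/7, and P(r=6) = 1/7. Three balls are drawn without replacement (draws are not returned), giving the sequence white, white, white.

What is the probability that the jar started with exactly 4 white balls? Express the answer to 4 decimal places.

0.2857

For each hypothesis, P(data | H) works out to: P(data | r = 1) = (1/9)(0/8) = 0; P(data | r = 4) = (4/9)(3/8)(2/7) = 1/21; P(data | r = 6) = (6/9)(5/8)(4/7) = 5/21.
Weighting by the prior gives 4/7 · 0 = 0, 2/7 · 1/21 = 2/147, 1/7 · 5/21 = 5/147; with total 1/21.
By Bayes' rule, P(r = 4 | data) = (2/147) / (1/21) = 2/7.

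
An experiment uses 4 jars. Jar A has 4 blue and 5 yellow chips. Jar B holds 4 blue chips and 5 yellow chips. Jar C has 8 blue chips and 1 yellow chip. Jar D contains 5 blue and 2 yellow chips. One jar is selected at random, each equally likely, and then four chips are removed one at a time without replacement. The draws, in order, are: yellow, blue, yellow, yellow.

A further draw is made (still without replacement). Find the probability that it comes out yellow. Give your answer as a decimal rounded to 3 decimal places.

Under each hypothesis, the probability of the observed sequence is: P(data | jar A) = (5/9)(4/8)(4/7)(3/6) = 5/63; P(data | jar B) = (5/9)(4/8)(4/7)(3/6) = 5/63; P(data | jar C) = (1/9)(8/8)(0/7) = 0; P(data | jar D) = (2/7)(5/6)(1/5)(0/4) = 0.
The prior-weighted likelihoods are 1/4 · 5/63 = 5/252, 1/4 · 5/63 = 5/252, 1/4 · 0 = 0, 1/4 · 0 = 0; with total 5/126.
The posterior is then P(jar A | data) = 1/2, P(jar B | data) = 1/2, P(jar C | data) = 0, P(jar D | data) = 0.
The predictive probability is P(yellow next | data) = (2/5)(1/2) + (2/5)(1/2) = 2/5.

0.400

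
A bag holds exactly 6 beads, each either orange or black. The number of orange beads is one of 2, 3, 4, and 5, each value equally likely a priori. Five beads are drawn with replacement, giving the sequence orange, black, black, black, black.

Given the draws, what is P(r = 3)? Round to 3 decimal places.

The likelihood of the observed sequence under each hypothesis: P(data | r = 2) = (2/6)(4/6)(4/6)(4/6)(4/6) = 0.065844; P(data | r = 3) = (3/6)(3/6)(3/6)(3/6)(3/6) = 0.03125; P(data | r = 4) = (4/6)(2/6)(2/6)(2/6)(2/6) = 0.0082305; P(data | r = 5) = (5/6)(1/6)(1/6)(1/6)(1/6) = 0.000643.
Weighting by the prior gives 1/4 · 0.065844 = 0.016461, 1/4 · 0.03125 = 0.0078125, 1/4 · 0.0082305 = 0.0020576, 1/4 · 0.000643 = 0.00016075; summing to 0.026492.
Therefore the posterior P(r = 3 | data) = (0.0078125) / (0.026492) = 0.2949.

0.295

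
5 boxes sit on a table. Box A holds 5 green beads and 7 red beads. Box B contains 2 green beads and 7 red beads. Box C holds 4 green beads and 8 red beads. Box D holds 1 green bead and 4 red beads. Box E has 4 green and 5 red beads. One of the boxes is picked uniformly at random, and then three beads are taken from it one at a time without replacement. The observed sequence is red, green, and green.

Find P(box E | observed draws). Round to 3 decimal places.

0.366

Compute the likelihood of the observed sequence for each case: P(data | box A) = (7/12)(5/11)(4/10) = 0.10606; P(data | box B) = (7/9)(2/8)(1/7) = 0.027778; P(data | box C) = (8/12)(4/11)(3/10) = 0.072727; P(data | box D) = (4/5)(1/4)(0/3) = 0; P(data | box E) = (5/9)(4/8)(3/7) = 0.11905.
Weighting by the prior gives 1/5 · 0.10606 = 0.021212, 1/5 · 0.027778 = 0.0055556, 1/5 · 0.072727 = 0.014545, 1/5 · 0 = 0, 1/5 · 0.11905 = 0.02381; summing to 0.065123.
Therefore the posterior P(box E | data) = (0.02381) / (0.065123) = 0.36561.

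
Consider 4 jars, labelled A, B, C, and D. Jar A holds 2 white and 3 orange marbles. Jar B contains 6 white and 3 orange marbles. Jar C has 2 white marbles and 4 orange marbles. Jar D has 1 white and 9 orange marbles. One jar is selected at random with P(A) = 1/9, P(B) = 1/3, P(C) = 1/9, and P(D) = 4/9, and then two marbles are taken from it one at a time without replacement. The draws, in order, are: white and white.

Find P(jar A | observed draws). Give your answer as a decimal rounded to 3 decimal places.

Under each hypothesis, the probability of the observed sequence is: P(data | jar A) = (2/5)(1/4) = 1/10; P(data | jar B) = (6/9)(5/8) = 5/12; P(data | jar C) = (2/6)(1/5) = 1/15; P(data | jar D) = (1/10)(0/9) = 0.
The prior-weighted likelihoods are 1/9 · 1/10 = 1/90, 1/3 · 5/12 = 5/36, 1/9 · 1/15 = 1/135, 4/9 · 0 = 0; with total 17/108.
Hence P(jar A | data) = (1/90) / (17/108) = 6/85.

0.071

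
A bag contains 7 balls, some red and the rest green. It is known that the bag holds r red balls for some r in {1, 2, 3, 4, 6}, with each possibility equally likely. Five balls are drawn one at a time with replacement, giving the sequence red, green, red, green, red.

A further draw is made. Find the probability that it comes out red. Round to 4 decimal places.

For each hypothesis, P(data | H) works out to: P(data | r = 1) = (1/7)(6/7)(1/7)(6/7)(1/7) = 0.002142; P(data | r = 2) = (2/7)(5/7)(2/7)(5/7)(2/7) = 0.0119; P(data | r = 3) = (3/7)(4/7)(3/7)(4/7)(3/7) = 0.025704; P(data | r = 4) = (4/7)(3/7)(4/7)(3/7)(4/7) = 0.034271; P(data | r = 6) = (6/7)(1/7)(6/7)(1/7)(6/7) = 0.012852.
Multiplying each by its prior: 1/5 · 0.002142 = 0.00042839, 1/5 · 0.0119 = 0.00238, 1/5 · 0.025704 = 0.0051407, 1/5 · 0.034271 = 0.0068543, 1/5 · 0.012852 = 0.0025704; summing to 0.017374.
Normalising, the posterior is P(r = 1 | data) = 0.024658, P(r = 2 | data) = 0.13699, P(r = 3 | data) = 0.29589, P(r = 4 | data) = 0.39452, P(r = 6 | data) = 0.14795.
Averaging over the posterior, P(red next | data) = (1/7)(0.024658) + (2/7)(0.13699) + (3/7)(0.29589) + (4/7)(0.39452) + (6/7)(0.14795) = 0.52172.

0.5217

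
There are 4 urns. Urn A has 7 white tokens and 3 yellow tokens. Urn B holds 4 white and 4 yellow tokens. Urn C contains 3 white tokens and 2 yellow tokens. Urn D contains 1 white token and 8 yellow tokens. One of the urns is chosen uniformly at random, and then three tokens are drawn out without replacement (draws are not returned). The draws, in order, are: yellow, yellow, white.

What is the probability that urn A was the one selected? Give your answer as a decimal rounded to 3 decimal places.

0.141

Compute the likelihood of the observed sequence for each case: P(data | urn A) = (3/10)(2/9)(7/8) = 0.058333; P(data | urn B) = (4/8)(3/7)(4/6) = 0.14286; P(data | urn C) = (2/5)(1/4)(3/3) = 0.1; P(data | urn D) = (8/9)(7/8)(1/7) = 0.11111.
Weighting by the prior gives 1/4 · 0.058333 = 0.014583, 1/4 · 0.14286 = 0.035714, 1/4 · 0.1 = 0.025, 1/4 · 0.11111 = 0.027778; summing to 0.10308.
By Bayes' rule, P(urn A | data) = (0.014583) / (0.10308) = 0.14148.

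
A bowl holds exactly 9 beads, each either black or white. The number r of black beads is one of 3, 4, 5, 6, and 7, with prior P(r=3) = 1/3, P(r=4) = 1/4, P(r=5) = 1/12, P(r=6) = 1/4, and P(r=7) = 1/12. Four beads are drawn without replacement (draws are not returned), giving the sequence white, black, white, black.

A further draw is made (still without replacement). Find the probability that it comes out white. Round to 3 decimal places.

0.526

The likelihood of the observed sequence under each hypothesis: P(data | r = 3) = (6/9)(3/8)(5/7)(2/6) = 5/84; P(data | r = 4) = (5/9)(4/8)(4/7)(3/6) = 5/63; P(data | r = 5) = (4/9)(5/8)(3/7)(4/6) = 5/63; P(data | r = 6) = (3/9)(6/8)(2/7)(5/6) = 5/84; P(data | r = 7) = (2/9)(7/8)(1/7)(6/6) = 1/36.
Multiplying each by its prior: 1/3 · 5/84 = 5/252, 1/4 · 5/63 = 5/252, 1/12 · 5/63 = 5/756, 1/4 · 5/84 = 5/336, 1/12 · 1/36 = 1/432; with total 4/63.
The posterior is then P(r = 3 | data) = 5/16, P(r = 4 | data) = 5/16, P(r = 5 | data) = 5/48, P(r = 6 | data) = 15/64, P(r = 7 | data) = 7/192.
The predictive probability is P(white next | data) = (4/5)(5/16) + (3/5)(5/16) + (2/5)(5/48) + (1/5)(15/64) + (0)(7/192) = 101/192.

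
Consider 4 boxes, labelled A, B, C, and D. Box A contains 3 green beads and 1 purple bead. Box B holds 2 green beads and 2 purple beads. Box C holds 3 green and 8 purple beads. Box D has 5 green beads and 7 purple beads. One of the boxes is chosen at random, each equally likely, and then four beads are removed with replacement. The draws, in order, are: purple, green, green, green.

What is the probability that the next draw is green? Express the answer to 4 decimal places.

The likelihood of the observed sequence under each hypothesis: P(data | box A) = (1/4)(3/4)(3/4)(3/4) = 0.10547; P(data | box B) = (2/4)(2/4)(2/4)(2/4) = 0.0625; P(data | box C) = (8/11)(3/11)(3/11)(3/11) = 0.014753; P(data | box D) = (7/12)(5/12)(5/12)(5/12) = 0.042197.
Multiplying each by its prior: 1/4 · 0.10547 = 0.026367, 1/4 · 0.0625 = 0.015625, 1/4 · 0.014753 = 0.0036883, 1/4 · 0.042197 = 0.010549; these sum to 0.05623.
Normalising, the posterior is P(box A | data) = 0.46892, P(box B | data) = 0.27788, P(box C | data) = 0.065593, P(box D | data) = 0.18761.
So P(green next | data) = Σ P(green next | H) P(H | data) = (3/4)(0.46892) + (1/2)(0.27788) + (3/11)(0.065593) + (5/12)(0.18761) = 0.58669.

0.5867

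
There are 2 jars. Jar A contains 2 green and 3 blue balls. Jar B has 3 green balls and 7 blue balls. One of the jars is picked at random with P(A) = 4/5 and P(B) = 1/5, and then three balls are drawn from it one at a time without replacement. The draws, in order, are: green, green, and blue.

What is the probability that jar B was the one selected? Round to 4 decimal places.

For each hypothesis, P(data | H) works out to: P(data | jar A) = (2/5)(1/4)(3/3) = 1/10; P(data | jar B) = (3/10)(2/9)(7/8) = 7/120.
The prior-weighted likelihoods are 4/5 · 1/10 = 2/25, 1/5 · 7/120 = 7/600; summing to 11/120.
By Bayes' rule, P(jar B | data) = (7/600) / (11/120) = 7/55.

0.1273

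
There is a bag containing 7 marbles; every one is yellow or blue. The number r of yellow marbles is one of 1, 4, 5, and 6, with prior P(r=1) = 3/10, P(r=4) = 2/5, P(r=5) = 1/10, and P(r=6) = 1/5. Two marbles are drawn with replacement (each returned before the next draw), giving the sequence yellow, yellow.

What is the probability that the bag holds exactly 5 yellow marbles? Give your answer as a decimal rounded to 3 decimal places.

Under each hypothesis, the probability of the observed sequence is: P(data | r = 1) = (1/7)(1/7) = 1/49; P(data | r = 4) = (4/7)(4/7) = 16/49; P(data | r = 5) = (5/7)(5/7) = 25/49; P(data | r = 6) = (6/7)(6/7) = 36/49.
Weighting by the prior gives 3/10 · 1/49 = 3/490, 2/5 · 16/49 = 32/245, 1/10 · 25/49 = 5/98, 1/5 · 36/49 = 36/245; these sum to 82/245.
Therefore the posterior P(r = 5 | data) = (5/98) / (82/245) = 25/164.

0.152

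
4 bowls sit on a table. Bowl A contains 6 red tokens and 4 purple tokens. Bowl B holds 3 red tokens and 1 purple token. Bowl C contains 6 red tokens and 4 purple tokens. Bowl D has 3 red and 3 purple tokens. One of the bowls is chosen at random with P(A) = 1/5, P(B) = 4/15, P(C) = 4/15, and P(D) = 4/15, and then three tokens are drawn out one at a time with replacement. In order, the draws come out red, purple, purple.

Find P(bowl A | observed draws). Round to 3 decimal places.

0.212

Under each hypothesis, the probability of the observed sequence is: P(data | bowl A) = (6/10)(4/10)(4/10) = 0.096; P(data | bowl B) = (3/4)(1/4)(1/4) = 0.046875; P(data | bowl C) = (6/10)(4/10)(4/10) = 0.096; P(data | bowl D) = (3/6)(3/6)(3/6) = 0.125.
Weighting by the prior gives 1/5 · 0.096 = 0.0192, 4/15 · 0.046875 = 0.0125, 4/15 · 0.096 = 0.0256, 4/15 · 0.125 = 0.033333; with total 0.090633.
Therefore the posterior P(bowl A | data) = (0.0192) / (0.090633) = 0.21184.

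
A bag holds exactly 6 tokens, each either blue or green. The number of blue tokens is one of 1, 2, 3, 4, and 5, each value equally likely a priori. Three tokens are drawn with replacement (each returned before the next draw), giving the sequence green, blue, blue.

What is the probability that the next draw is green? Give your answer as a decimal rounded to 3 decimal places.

0.411

Under each hypothesis, the probability of the observed sequence is: P(data | r = 1) = (5/6)(1/6)(1/6) = 5/216; P(data | r = 2) = (4/6)(2/6)(2/6) = 2/27; P(data | r = 3) = (3/6)(3/6)(3/6) = 1/8; P(data | r = 4) = (2/6)(4/6)(4/6) = 4/27; P(data | r = 5) = (1/6)(5/6)(5/6) = 25/216.
Weighting by the prior gives 1/5 · 5/216 = 1/216, 1/5 · 2/27 = 2/135, 1/5 · 1/8 = 1/40, 1/5 · 4/27 = 4/135, 1/5 · 25/216 = 5/216; summing to 7/72.
Dividing through by the total gives posterior P(r = 1 | data) = 1/21, P(r = 2 | data) = 16/105, P(r = 3 | data) = 9/35, P(r = 4 | data) = 32/105, P(r = 5 | data) = 5/21.
Averaging over the posterior, P(green next | data) = (5/6)(1/21) + (2/3)(16/105) + (1/2)(9/35) + (1/3)(32/105) + (1/6)(5/21) = 37/90.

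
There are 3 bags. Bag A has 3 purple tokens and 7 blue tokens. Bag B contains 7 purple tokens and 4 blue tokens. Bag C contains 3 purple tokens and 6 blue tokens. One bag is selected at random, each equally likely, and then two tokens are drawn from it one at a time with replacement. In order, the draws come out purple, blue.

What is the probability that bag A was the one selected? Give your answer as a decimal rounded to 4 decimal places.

0.3164

Under each hypothesis, the probability of the observed sequence is: P(data | bag A) = (3/10)(7/10) = 0.21; P(data | bag B) = (7/11)(4/11) = 0.2314; P(data | bag C) = (3/9)(6/9) = 0.22222.
Multiplying each by its prior: 1/3 · 0.21 = 0.07, 1/3 · 0.2314 = 0.077135, 1/3 · 0.22222 = 0.074074; with total 0.22121.
Therefore the posterior P(bag A | data) = (0.07) / (0.22121) = 0.31644.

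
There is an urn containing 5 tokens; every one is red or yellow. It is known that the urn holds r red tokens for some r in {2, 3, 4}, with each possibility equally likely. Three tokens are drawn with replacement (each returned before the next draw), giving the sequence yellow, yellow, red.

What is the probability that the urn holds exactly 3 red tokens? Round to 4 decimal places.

For each hypothesis, P(data | H) works out to: P(data | r = 2) = (3/5)(3/5)(2/5) = 18/125; P(data | r = 3) = (2/5)(2/5)(3/5) = 12/125; P(data | r = 4) = (1/5)(1/5)(4/5) = 4/125.
Multiplying each by its prior: 1/3 · 18/125 = 6/125, 1/3 · 12/125 = 4/125, 1/3 · 4/125 = 4/375; summing to 34/375.
Hence P(r = 3 | data) = (4/125) / (34/375) = 6/17.

0.3529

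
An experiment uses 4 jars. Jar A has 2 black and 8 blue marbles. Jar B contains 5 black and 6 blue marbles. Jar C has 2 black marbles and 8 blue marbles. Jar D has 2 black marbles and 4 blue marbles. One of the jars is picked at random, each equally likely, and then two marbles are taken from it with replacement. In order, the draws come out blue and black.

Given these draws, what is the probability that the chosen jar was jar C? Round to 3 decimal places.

0.202

Compute the likelihood of the observed sequence for each case: P(data | jar A) = (8/10)(2/10) = 0.16; P(data | jar B) = (6/11)(5/11) = 0.24793; P(data | jar C) = (8/10)(2/10) = 0.16; P(data | jar D) = (4/6)(2/6) = 0.22222.
Multiplying each by its prior: 1/4 · 0.16 = 0.04, 1/4 · 0.24793 = 0.061983, 1/4 · 0.16 = 0.04, 1/4 · 0.22222 = 0.055556; with total 0.19754.
So P(jar C | data) = (0.04) / (0.19754) = 0.20249.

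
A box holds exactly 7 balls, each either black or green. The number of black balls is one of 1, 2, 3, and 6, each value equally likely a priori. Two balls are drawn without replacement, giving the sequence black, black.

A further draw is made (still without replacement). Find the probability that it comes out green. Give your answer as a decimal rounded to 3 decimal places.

0.337

Under each hypothesis, the probability of the observed sequence is: P(data | r = 1) = (1/7)(0/6) = 0; P(data | r = 2) = (2/7)(1/6) = 1/21; P(data | r = 3) = (3/7)(2/6) = 1/7; P(data | r = 6) = (6/7)(5/6) = 5/7.
Weighting by the prior gives 1/4 · 0 = 0, 1/4 · 1/21 = 1/84, 1/4 · 1/7 = 1/28, 1/4 · 5/7 = 5/28; with total 19/84.
The posterior is then P(r = 1 | data) = 0, P(r = 2 | data) = 1/19, P(r = 3 | data) = 3/19, P(r = 6 | data) = 15/19.
Averaging over the posterior, P(green next | data) = (1)(1/19) + (4/5)(3/19) + (1/5)(15/19) = 32/95.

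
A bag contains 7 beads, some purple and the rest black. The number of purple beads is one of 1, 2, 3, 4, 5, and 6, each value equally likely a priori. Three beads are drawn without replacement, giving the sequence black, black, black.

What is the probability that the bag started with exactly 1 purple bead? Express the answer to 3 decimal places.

0.571

For each hypothesis, P(data | H) works out to: P(data | r = 1) = (6/7)(5/6)(4/5) = 4/7; P(data | r = 2) = (5/7)(4/6)(3/5) = 2/7; P(data | r = 3) = (4/7)(3/6)(2/5) = 4/35; P(data | r = 4) = (3/7)(2/6)(1/5) = 1/35; P(data | r = 5) = (2/7)(1/6)(0/5) = 0; P(data | r = 6) = (1/7)(0/6) = 0.
The prior-weighted likelihoods are 1/6 · 4/7 = 2/21, 1/6 · 2/7 = 1/21, 1/6 · 4/35 = 2/105, 1/6 · 1/35 = 1/210, 1/6 · 0 = 0, 1/6 · 0 = 0; with total 1/6.
Therefore the posterior P(r = 1 | data) = (2/21) / (1/6) = 4/7.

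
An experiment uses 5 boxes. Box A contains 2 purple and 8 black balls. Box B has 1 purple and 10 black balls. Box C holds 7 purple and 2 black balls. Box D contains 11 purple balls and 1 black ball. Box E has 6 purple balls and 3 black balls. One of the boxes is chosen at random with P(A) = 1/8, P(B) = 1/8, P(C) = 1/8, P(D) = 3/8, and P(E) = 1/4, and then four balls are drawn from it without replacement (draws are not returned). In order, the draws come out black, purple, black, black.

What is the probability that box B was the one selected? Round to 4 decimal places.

For each hypothesis, P(data | H) works out to: P(data | box A) = (8/10)(2/9)(7/8)(6/7) = 0.13333; P(data | box B) = (10/11)(1/10)(9/9)(8/8) = 0.090909; P(data | box C) = (2/9)(7/8)(1/7)(0/6) = 0; P(data | box D) = (1/12)(11/11)(0/10) = 0; P(data | box E) = (3/9)(6/8)(2/7)(1/6) = 0.011905.
The prior-weighted likelihoods are 1/8 · 0.13333 = 0.016667, 1/8 · 0.090909 = 0.011364, 1/8 · 0 = 0, 3/8 · 0 = 0, 1/4 · 0.011905 = 0.0029762; with total 0.031006.
Therefore the posterior P(box B | data) = (0.011364) / (0.031006) = 0.36649.

0.3665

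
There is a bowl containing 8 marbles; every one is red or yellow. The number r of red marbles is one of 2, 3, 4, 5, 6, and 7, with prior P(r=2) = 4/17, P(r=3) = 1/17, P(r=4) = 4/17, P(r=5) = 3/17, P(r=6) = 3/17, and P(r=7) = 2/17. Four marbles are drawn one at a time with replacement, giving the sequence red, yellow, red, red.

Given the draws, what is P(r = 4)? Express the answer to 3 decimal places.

0.230

Compute the likelihood of the observed sequence for each case: P(data | r = 2) = (2/8)(6/8)(2/8)(2/8) = 0.011719; P(data | r = 3) = (3/8)(5/8)(3/8)(3/8) = 0.032959; P(data | r = 4) = (4/8)(4/8)(4/8)(4/8) = 0.0625; P(data | r = 5) = (5/8)(3/8)(5/8)(5/8) = 0.091553; P(data | r = 6) = (6/8)(2/8)(6/8)(6/8) = 0.10547; P(data | r = 7) = (7/8)(1/8)(7/8)(7/8) = 0.08374.
Weighting by the prior gives 4/17 · 0.011719 = 0.0027574, 1/17 · 0.032959 = 0.0019388, 4/17 · 0.0625 = 0.014706, 3/17 · 0.091553 = 0.016156, 3/17 · 0.10547 = 0.018612, 2/17 · 0.08374 = 0.0098518; with total 0.064022.
Hence P(r = 4 | data) = (0.014706) / (0.064022) = 0.2297.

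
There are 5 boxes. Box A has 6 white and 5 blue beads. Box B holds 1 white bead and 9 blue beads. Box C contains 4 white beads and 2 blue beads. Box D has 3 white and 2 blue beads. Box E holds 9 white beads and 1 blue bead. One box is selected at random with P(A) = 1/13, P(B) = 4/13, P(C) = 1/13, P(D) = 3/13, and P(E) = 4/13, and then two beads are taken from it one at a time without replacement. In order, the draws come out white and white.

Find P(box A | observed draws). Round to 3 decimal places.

The likelihood of the observed sequence under each hypothesis: P(data | box A) = (6/11)(5/10) = 3/11; P(data | box B) = (1/10)(0/9) = 0; P(data | box C) = (4/6)(3/5) = 2/5; P(data | box D) = (3/5)(2/4) = 3/10; P(data | box E) = (9/10)(8/9) = 4/5.
The prior-weighted likelihoods are 1/13 · 3/11 = 3/143, 4/13 · 0 = 0, 1/13 · 2/5 = 2/65, 3/13 · 3/10 = 9/130, 4/13 · 4/5 = 16/65; with total 105/286.
So P(box A | data) = (3/143) / (105/286) = 2/35.

0.057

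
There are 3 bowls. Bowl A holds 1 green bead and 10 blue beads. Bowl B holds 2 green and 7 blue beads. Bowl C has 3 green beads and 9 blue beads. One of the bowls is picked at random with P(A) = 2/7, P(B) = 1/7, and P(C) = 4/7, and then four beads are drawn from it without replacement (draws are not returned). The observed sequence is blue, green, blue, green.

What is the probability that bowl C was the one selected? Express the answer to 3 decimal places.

Under each hypothesis, the probability of the observed sequence is: P(data | bowl A) = (10/11)(1/10)(9/9)(0/8) = 0; P(data | bowl B) = (7/9)(2/8)(6/7)(1/6) = 0.027778; P(data | bowl C) = (9/12)(3/11)(8/10)(2/9) = 0.036364.
Weighting by the prior gives 2/7 · 0 = 0, 1/7 · 0.027778 = 0.0039683, 4/7 · 0.036364 = 0.020779; these sum to 0.024747.
Therefore the posterior P(bowl C | data) = (0.020779) / (0.024747) = 0.83965.

0.840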